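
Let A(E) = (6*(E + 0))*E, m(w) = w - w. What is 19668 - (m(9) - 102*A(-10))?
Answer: 80868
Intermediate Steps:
m(w) = 0
A(E) = 6*E² (A(E) = (6*E)*E = 6*E²)
19668 - (m(9) - 102*A(-10)) = 19668 - (0 - 612*(-10)²) = 19668 - (0 - 612*100) = 19668 - (0 - 102*600) = 19668 - (0 - 61200) = 19668 - 1*(-61200) = 19668 + 61200 = 80868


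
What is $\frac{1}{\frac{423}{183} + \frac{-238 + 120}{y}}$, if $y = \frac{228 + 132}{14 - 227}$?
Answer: $\frac{3660}{263989} \approx 0.013864$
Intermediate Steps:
$y = - \frac{120}{71}$ ($y = \frac{360}{-213} = 360 \left(- \frac{1}{213}\right) = - \frac{120}{71} \approx -1.6901$)
$\frac{1}{\frac{423}{183} + \frac{-238 + 120}{y}} = \frac{1}{\frac{423}{183} + \frac{-238 + 120}{- \frac{120}{71}}} = \frac{1}{423 \cdot \frac{1}{183} - - \frac{4189}{60}} = \frac{1}{\frac{141}{61} + \frac{4189}{60}} = \frac{1}{\frac{263989}{3660}} = \frac{3660}{263989}$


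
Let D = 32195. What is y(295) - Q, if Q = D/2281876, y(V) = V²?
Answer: 198580226705/2281876 ≈ 87025.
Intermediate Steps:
Q = 32195/2281876 ≈ 0.014109
y(295) - Q = 295² - 1*32195/2281876 = 87025 - 32195/2281876 = 198580226705/2281876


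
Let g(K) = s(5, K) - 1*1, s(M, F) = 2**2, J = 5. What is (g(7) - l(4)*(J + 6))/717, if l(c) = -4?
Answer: 47/717 ≈ 0.065551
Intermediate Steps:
s(M, F) = 4
g(K) = 3 (g(K) = 4 - 1*1 = 4 - 1 = 3)
(g(7) - l(4)*(J + 6))/717 = (3 - (-4)*(5 + 6))/717 = (3 - (-4)*11)*(1/717) = (3 - 1*(-44))*(1/717) = (3 + 44)*(1/717) = 47*(1/717) = 47/717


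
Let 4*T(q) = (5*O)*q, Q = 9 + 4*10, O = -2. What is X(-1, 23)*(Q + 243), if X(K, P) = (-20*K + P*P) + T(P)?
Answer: 143518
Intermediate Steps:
Q = 49 (Q = 9 + 40 = 49)
T(q) = -5*q/2 (T(q) = ((5*(-2))*q)/4 = (-10*q)/4 = -5*q/2)
X(K, P) = P² - 20*K - 5*P/2 (X(K, P) = (-20*K + P*P) - 5*P/2 = (-20*K + P²) - 5*P/2 = (P² - 20*K) - 5*P/2 = P² - 20*K - 5*P/2)
X(-1, 23)*(Q + 243) = (23² - 20*(-1) - 5/2*23)*(49 + 243) = (529 + 20 - 115/2)*292 = (983/2)*292 = 143518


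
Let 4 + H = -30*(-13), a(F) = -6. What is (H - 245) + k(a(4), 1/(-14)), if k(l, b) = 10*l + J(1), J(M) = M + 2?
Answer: 84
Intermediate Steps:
J(M) = 2 + M
H = 386 (H = -4 - 30*(-13) = -4 + 390 = 386)
k(l, b) = 3 + 10*l (k(l, b) = 10*l + (2 + 1) = 10*l + 3 = 3 + 10*l)
(H - 245) + k(a(4), 1/(-14)) = (386 - 245) + (3 + 10*(-6)) = 141 + (3 - 60) = 141 - 57 = 84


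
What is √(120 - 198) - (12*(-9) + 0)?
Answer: 108 + I*√78 ≈ 108.0 + 8.8318*I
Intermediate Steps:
√(120 - 198) - (12*(-9) + 0) = √(-78) - (-108 + 0) = I*√78 - 1*(-108) = I*√78 + 108 = 108 + I*√78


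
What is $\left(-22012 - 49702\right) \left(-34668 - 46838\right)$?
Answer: $5845121284$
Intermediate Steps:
$\left(-22012 - 49702\right) \left(-34668 - 46838\right) = \left(-71714\right) \left(-81506\right) = 5845121284$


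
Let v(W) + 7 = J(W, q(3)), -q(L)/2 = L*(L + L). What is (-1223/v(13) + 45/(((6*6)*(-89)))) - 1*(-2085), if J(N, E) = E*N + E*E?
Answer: 608955967/292276 ≈ 2083.5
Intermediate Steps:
q(L) = -4*L² (q(L) = -2*L*(L + L) = -2*L*2*L = -4*L²)
J(N, E) = E² + E*N (J(N, E) = E*N + E² = E² + E*N)
v(W) = 1289 - 36*W (v(W) = -7 + (-4*3²)*(-4*3² + W) = -7 + (-4*9)*(-4*9 + W) = -7 - 36*(-36 + W) = -7 + (1296 - 36*W) = 1289 - 36*W)
(-1223/v(13) + 45/(((6*6)*(-89)))) - 1*(-2085) = (-1223/(1289 - 36*13) + 45/(((6*6)*(-89)))) - 1*(-2085) = (-1223/(1289 - 468) + 45/((36*(-89)))) + 2085 = (-1223/821 + 45/(-3204)) + 2085 = (-1223*1/821 + 45*(-1/3204)) + 2085 = (-1223/821 - 5/356) + 2085 = -439493/292276 + 2085 = 608955967/292276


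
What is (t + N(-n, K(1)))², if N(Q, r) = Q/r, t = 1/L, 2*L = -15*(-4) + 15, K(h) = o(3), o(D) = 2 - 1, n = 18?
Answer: 1817104/5625 ≈ 323.04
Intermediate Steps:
o(D) = 1
K(h) = 1
L = 75/2 (L = (-15*(-4) + 15)/2 = (60 + 15)/2 = (½)*75 = 75/2 ≈ 37.500)
t = 2/75 (t = 1/(75/2) = 2/75 ≈ 0.026667)
(t + N(-n, K(1)))² = (2/75 - 1*18/1)² = (2/75 - 18*1)² = (2/75 - 18)² = (-1348/75)² = 1817104/5625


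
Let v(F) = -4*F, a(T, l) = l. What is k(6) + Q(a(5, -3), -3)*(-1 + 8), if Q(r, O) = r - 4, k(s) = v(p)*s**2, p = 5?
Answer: -769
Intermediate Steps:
k(s) = -20*s**2 (k(s) = (-4*5)*s**2 = -20*s**2)
Q(r, O) = -4 + r
k(6) + Q(a(5, -3), -3)*(-1 + 8) = -20*6**2 + (-4 - 3)*(-1 + 8) = -20*36 - 7*7 = -720 - 49 = -769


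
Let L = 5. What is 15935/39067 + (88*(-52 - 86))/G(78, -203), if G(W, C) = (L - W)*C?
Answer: -34041269/82704839 ≈ -0.41160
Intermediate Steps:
G(W, C) = C*(5 - W) (G(W, C) = (5 - W)*C = C*(5 - W))
15935/39067 + (88*(-52 - 86))/G(78, -203) = 15935/39067 + (88*(-52 - 86))/((-203*(5 - 1*78))) = 15935*(1/39067) + (88*(-138))/((-203*(5 - 78))) = 15935/39067 - 12144/((-203*(-73))) = 15935/39067 - 12144/14819 = -34041269/82704839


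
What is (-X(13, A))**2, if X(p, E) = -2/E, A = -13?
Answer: 4/169 ≈ 0.023669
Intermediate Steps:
(-X(13, A))**2 = (-(-2)/(-13))**2 = (-(-2)*(-1)/13)**2 = (-1*2/13)**2 = (-2/13)**2 = 4/169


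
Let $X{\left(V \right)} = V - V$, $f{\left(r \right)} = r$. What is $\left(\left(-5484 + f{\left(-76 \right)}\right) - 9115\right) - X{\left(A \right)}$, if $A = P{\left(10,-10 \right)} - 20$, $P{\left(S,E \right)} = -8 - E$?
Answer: $-14675$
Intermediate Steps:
$A = -18$ ($A = \left(-8 - -10\right) - 20 = \left(-8 + 10\right) - 20 = 2 - 20 = -18$)
$X{\left(V \right)} = 0$
$\left(\left(-5484 + f{\left(-76 \right)}\right) - 9115\right) - X{\left(A \right)} = \left(\left(-5484 - 76\right) - 9115\right) - 0 = \left(-5560 - 9115\right) + 0 = -14675 + 0 = -14675$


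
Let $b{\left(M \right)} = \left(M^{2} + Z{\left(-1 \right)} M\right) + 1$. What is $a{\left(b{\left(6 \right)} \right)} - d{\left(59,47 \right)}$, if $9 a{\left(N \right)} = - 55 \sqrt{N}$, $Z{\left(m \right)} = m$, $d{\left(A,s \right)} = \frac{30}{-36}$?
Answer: $\frac{5}{6} - \frac{55 \sqrt{31}}{9} \approx -33.192$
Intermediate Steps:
$d{\left(A,s \right)} = - \frac{5}{6}$ ($d{\left(A,s \right)} = 30 \left(- \frac{1}{36}\right) = - \frac{5}{6}$)
$b{\left(M \right)} = 1 + M^{2} - M$ ($b{\left(M \right)} = \left(M^{2} - M\right) + 1 = 1 + M^{2} - M$)
$a{\left(N \right)} = - \frac{55 \sqrt{N}}{9}$ ($a{\left(N \right)} = \frac{\left(-55\right) \sqrt{N}}{9} = - \frac{55 \sqrt{N}}{9}$)
$a{\left(b{\left(6 \right)} \right)} - d{\left(59,47 \right)} = - \frac{55 \sqrt{1 + 6^{2} - 6}}{9} - - \frac{5}{6} = - \frac{55 \sqrt{1 + 36 - 6}}{9} + \frac{5}{6} = - \frac{55 \sqrt{31}}{9} + \frac{5}{6} = \frac{5}{6} - \frac{55 \sqrt{31}}{9}$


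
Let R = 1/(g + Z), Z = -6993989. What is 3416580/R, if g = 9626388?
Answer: 8993801775420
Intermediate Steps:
R = 1/2632399 (R = 1/(9626388 - 6993989) = 1/2632399 ≈ 3.7988e-7)
3416580/R = 3416580/(1/2632399) = 3416580*2632399 = 8993801775420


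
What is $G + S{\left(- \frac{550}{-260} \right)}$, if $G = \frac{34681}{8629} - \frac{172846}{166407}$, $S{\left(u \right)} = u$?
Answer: $\frac{190247429023}{37334076078} \approx 5.0958$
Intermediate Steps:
$G = \frac{4279673033}{1435926003}$ ($G = 34681 \cdot \frac{1}{8629} - \frac{172846}{166407} = \frac{34681}{8629} - \frac{172846}{166407} = \frac{4279673033}{1435926003} \approx 2.9804$)
$G + S{\left(- \frac{550}{-260} \right)} = \frac{4279673033}{1435926003} - \frac{550}{-260} = \frac{4279673033}{1435926003} - - \frac{55}{26} = \frac{4279673033}{1435926003} + \frac{55}{26} = \frac{190247429023}{37334076078}$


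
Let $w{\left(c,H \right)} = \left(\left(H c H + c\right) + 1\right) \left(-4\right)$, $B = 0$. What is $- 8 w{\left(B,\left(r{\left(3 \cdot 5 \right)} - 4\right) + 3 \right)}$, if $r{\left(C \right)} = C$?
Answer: $32$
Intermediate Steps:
$w{\left(c,H \right)} = -4 - 4 c - 4 c H^{2}$ ($w{\left(c,H \right)} = \left(\left(c H^{2} + c\right) + 1\right) \left(-4\right) = \left(\left(c + c H^{2}\right) + 1\right) \left(-4\right) = \left(1 + c + c H^{2}\right) \left(-4\right) = -4 - 4 c - 4 c H^{2}$)
$- 8 w{\left(B,\left(r{\left(3 \cdot 5 \right)} - 4\right) + 3 \right)} = - 8 \left(-4 - 0 - 0 \left(\left(3 \cdot 5 - 4\right) + 3\right)^{2}\right) = - 8 \left(-4 + 0 - 0 \left(\left(15 - 4\right) + 3\right)^{2}\right) = - 8 \left(-4 + 0 - 0 \left(11 + 3\right)^{2}\right) = - 8 \left(-4 + 0 - 0 \cdot 14^{2}\right) = - 8 \left(-4 + 0 - 0 \cdot 196\right) = - 8 \left(-4 + 0 + 0\right) = \left(-8\right) \left(-4\right) = 32$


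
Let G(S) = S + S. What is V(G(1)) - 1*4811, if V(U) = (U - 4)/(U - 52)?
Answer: -120274/25 ≈ -4811.0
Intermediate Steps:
G(S) = 2*S
V(U) = (-4 + U)/(-52 + U)
V(G(1)) - 1*4811 = (-4 + 2*1)/(-52 + 2*1) - 1*4811 = (-4 + 2)/(-52 + 2) - 4811 = -2/(-50) - 4811 = -1/50*(-2) - 4811 = 1/25 - 4811 = -120274/25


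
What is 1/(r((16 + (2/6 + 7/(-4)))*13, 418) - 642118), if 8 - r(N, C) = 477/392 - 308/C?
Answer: -7448/4782438855 ≈ -1.5574e-6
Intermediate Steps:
r(N, C) = 2659/392 + 308/C (r(N, C) = 8 - (477/392 - 308/C) = 8 + (-477/392 + 308/C) = 2659/392 + 308/C)
1/(r((16 + (2/6 + 7/(-4)))*13, 418) - 642118) = 1/((2659/392 + 308/418) - 642118) = 1/((2659/392 + 308*(1/418)) - 642118) = 1/((2659/392 + 14/19) - 642118) = 1/(56009/7448 - 642118) = 1/(-4782438855/7448) = -7448/4782438855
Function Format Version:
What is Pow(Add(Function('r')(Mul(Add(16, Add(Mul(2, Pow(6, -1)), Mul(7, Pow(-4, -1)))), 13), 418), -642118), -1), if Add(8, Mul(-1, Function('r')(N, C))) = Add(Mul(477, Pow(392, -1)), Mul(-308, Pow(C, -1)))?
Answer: Rational(-7448, 4782438855) ≈ -1.5574e-6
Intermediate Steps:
Function('r')(N, C) = Add(Rational(2659, 392), Mul(308, Pow(C, -1))) (Function('r')(N, C) = Add(8, Mul(-1, Add(Mul(477, Pow(392, -1)), Mul(-308, Pow(C, -1))))) = Add(8, Mul(-1, Add(Mul(477, Rational(1, 392)), Mul(-308, Pow(C, -1))))) = Add(8, Mul(-1, Add(Rational(477, 392), Mul(-308, Pow(C, -1))))) = Add(8, Add(Rational(-477, 392), Mul(308, Pow(C, -1)))) = Add(Rational(2659, 392), Mul(308, Pow(C, -1))))
Pow(Add(Function('r')(Mul(Add(16, Add(Mul(2, Pow(6, -1)), Mul(7, Pow(-4, -1)))), 13), 418), -642118), -1) = Pow(Add(Add(Rational(2659, 392), Mul(308, Pow(418, -1))), -642118), -1) = Pow(Add(Add(Rational(2659, 392), Mul(308, Rational(1, 418))), -642118), -1) = Pow(Add(Add(Rational(2659, 392), Rational(14, 19)), -642118), -1) = Pow(Add(Rational(56009, 7448), -642118), -1) = Pow(Rational(-4782438855, 7448), -1) = Rational(-7448, 4782438855)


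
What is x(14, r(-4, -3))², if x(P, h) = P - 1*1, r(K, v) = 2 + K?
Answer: 169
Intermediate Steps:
x(P, h) = -1 + P (x(P, h) = P - 1 = -1 + P)
x(14, r(-4, -3))² = (-1 + 14)² = 13² = 169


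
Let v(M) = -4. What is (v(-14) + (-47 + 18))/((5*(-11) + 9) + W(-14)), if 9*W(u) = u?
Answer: 297/428 ≈ 0.69392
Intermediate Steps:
W(u) = u/9
(v(-14) + (-47 + 18))/((5*(-11) + 9) + W(-14)) = (-4 + (-47 + 18))/((5*(-11) + 9) + (⅑)*(-14)) = (-4 - 29)/((-55 + 9) - 14/9) = -33/(-46 - 14/9) = -33/(-428/9) = -33*(-9/428) = 297/428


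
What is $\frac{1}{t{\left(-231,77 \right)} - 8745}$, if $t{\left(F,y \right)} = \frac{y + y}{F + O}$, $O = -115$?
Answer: $- \frac{173}{1512962} \approx -0.00011435$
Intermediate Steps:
$t{\left(F,y \right)} = \frac{2 y}{-115 + F}$ ($t{\left(F,y \right)} = \frac{y + y}{F - 115} = \frac{2 y}{-115 + F}$)
$\frac{1}{t{\left(-231,77 \right)} - 8745} = \frac{1}{2 \cdot 77 \frac{1}{-115 - 231} - 8745} = \frac{1}{2 \cdot 77 \frac{1}{-346} - 8745} = \frac{1}{2 \cdot 77 \left(- \frac{1}{346}\right) - 8745} = \frac{1}{- \frac{77}{173} - 8745} = \frac{1}{- \frac{1512962}{173}} = - \frac{173}{1512962}$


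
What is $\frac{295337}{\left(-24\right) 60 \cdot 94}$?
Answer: $- \frac{295337}{135360} \approx -2.1819$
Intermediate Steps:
$\frac{295337}{\left(-24\right) 60 \cdot 94} = \frac{295337}{\left(-1440\right) 94} = \frac{295337}{-135360} = 295337 \left(- \frac{1}{135360}\right) = - \frac{295337}{135360}$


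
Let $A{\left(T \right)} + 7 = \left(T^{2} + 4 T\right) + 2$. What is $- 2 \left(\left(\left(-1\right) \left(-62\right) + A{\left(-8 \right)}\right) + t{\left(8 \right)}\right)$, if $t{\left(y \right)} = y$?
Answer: $-194$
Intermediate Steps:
$A{\left(T \right)} = -5 + T^{2} + 4 T$ ($A{\left(T \right)} = -7 + \left(\left(T^{2} + 4 T\right) + 2\right) = -7 + \left(2 + T^{2} + 4 T\right) = -5 + T^{2} + 4 T$)
$- 2 \left(\left(\left(-1\right) \left(-62\right) + A{\left(-8 \right)}\right) + t{\left(8 \right)}\right) = - 2 \left(\left(\left(-1\right) \left(-62\right) + \left(-5 + \left(-8\right)^{2} + 4 \left(-8\right)\right)\right) + 8\right) = - 2 \left(\left(62 - -27\right) + 8\right) = - 2 \left(\left(62 + 27\right) + 8\right) = - 2 \left(89 + 8\right) = \left(-2\right) 97 = -194$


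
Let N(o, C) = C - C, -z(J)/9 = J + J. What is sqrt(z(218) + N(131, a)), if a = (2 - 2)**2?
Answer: 6*I*sqrt(109) ≈ 62.642*I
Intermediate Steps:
a = 0 (a = 0**2 = 0)
z(J) = -18*J (z(J) = -9*(J + J) = -18*J)
N(o, C) = 0
sqrt(z(218) + N(131, a)) = sqrt(-18*218 + 0) = sqrt(-3924 + 0) = sqrt(-3924) = 6*I*sqrt(109)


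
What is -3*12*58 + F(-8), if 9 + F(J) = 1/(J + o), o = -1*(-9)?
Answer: -2096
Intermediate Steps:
o = 9
F(J) = -9 + 1/(9 + J) (F(J) = -9 + 1/(J + 9) = -9 + 1/(9 + J))
-3*12*58 + F(-8) = -3*12*58 + (-80 - 9*(-8))/(9 - 8) = -36*58 + (-80 + 72)/1 = -2088 + 1*(-8) = -2088 - 8 = -2096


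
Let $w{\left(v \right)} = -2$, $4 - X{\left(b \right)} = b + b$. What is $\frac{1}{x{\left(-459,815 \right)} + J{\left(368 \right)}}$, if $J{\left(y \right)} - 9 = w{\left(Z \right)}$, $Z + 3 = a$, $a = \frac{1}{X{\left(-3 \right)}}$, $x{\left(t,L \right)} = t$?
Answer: $- \frac{1}{452} \approx -0.0022124$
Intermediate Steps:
$X{\left(b \right)} = 4 - 2 b$ ($X{\left(b \right)} = 4 - \left(b + b\right) = 4 - 2 b$)
$a = \frac{1}{10}$ ($a = \frac{1}{4 - -6} = \frac{1}{4 + 6} = \frac{1}{10} \approx 0.1$)
$Z = - \frac{29}{10}$ ($Z = -3 + \frac{1}{10} = - \frac{29}{10} \approx -2.9$)
$J{\left(y \right)} = 7$ ($J{\left(y \right)} = 9 - 2 = 7$)
$\frac{1}{x{\left(-459,815 \right)} + J{\left(368 \right)}} = \frac{1}{-459 + 7} = \frac{1}{-452} = - \frac{1}{452}$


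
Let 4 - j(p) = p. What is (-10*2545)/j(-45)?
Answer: -25450/49 ≈ -519.39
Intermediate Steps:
j(p) = 4 - p
(-10*2545)/j(-45) = (-10*2545)/(4 - 1*(-45)) = -25450/(4 + 45) = -25450/49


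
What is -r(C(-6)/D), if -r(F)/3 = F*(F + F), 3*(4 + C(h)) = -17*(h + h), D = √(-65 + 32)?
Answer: -8192/11 ≈ -744.73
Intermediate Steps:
D = I*√33 (D = √(-33) = I*√33 ≈ 5.7446*I)
C(h) = -4 - 34*h/3 (C(h) = -4 + (-17*(h + h))/3 = -4 + (-34*h)/3 = -4 - 34*h/3)
r(F) = -6*F² (r(F) = -3*F*(F + F) = -3*F*2*F = -6*F²)
-r(C(-6)/D) = -(-6)*((-4 - 34/3*(-6))/((I*√33)))² = -(-6)*((-4 + 68)*(-I*√33/33))² = -(-6)*(64*(-I*√33/33))² = -(-6)*(-64*I*√33/33)² = -(-6)*(-4096)/33 = -1*8192/11 = -8192/11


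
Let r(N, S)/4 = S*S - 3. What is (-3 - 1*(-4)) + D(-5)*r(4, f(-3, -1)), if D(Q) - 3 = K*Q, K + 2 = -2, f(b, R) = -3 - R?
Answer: 93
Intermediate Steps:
K = -4 (K = -2 - 2 = -4)
r(N, S) = -12 + 4*S**2 (r(N, S) = 4*(S*S - 3) = 4*(S**2 - 3) = 4*(-3 + S**2) = -12 + 4*S**2)
D(Q) = 3 - 4*Q
(-3 - 1*(-4)) + D(-5)*r(4, f(-3, -1)) = (-3 - 1*(-4)) + (3 - 4*(-5))*(-12 + 4*(-3 - 1*(-1))**2) = (-3 + 4) + (3 + 20)*(-12 + 4*(-3 + 1)**2) = 1 + 23*(-12 + 4*(-2)**2) = 1 + 23*(-12 + 4*4) = 1 + 23*(-12 + 16) = 1 + 23*4 = 1 + 92 = 93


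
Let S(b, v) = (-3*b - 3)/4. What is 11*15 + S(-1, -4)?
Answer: 165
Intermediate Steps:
S(b, v) = -¾ - 3*b/4 (S(b, v) = (-3 - 3*b)*(¼) = -¾ - 3*b/4)
11*15 + S(-1, -4) = 11*15 + (-¾ - ¾*(-1)) = 165 + (-¾ + ¾) = 165 + 0 = 165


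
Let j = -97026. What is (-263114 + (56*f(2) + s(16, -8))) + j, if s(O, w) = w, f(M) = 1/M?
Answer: -360120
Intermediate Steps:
(-263114 + (56*f(2) + s(16, -8))) + j = (-263114 + (56/2 - 8)) - 97026 = (-263114 + (56*(1/2) - 8)) - 97026 = (-263114 + (28 - 8)) - 97026 = (-263114 + 20) - 97026 = -263094 - 97026 = -360120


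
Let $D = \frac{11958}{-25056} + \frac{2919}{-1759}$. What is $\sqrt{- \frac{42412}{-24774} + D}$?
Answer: $\frac{i \sqrt{2713463823160523189}}{2527493028} \approx 0.65174 i$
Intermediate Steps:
$D = - \frac{15695431}{7345584}$ ($D = 11958 \left(- \frac{1}{25056}\right) + 2919 \left(- \frac{1}{1759}\right) = - \frac{1993}{4176} - \frac{2919}{1759} = - \frac{15695431}{7345584} \approx -2.1367$)
$\sqrt{- \frac{42412}{-24774} + D} = \sqrt{- \frac{42412}{-24774} - \frac{15695431}{7345584}} = \sqrt{\left(-42412\right) \left(- \frac{1}{24774}\right) - \frac{15695431}{7345584}} = \sqrt{\frac{21206}{12387} - \frac{15695431}{7345584}} = \sqrt{- \frac{12882949831}{30329916336}} = \frac{i \sqrt{2713463823160523189}}{2527493028}$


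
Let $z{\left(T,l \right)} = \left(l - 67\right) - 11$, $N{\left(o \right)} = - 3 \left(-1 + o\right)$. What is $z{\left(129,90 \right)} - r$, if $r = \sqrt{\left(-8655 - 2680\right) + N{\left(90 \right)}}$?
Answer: $12 - i \sqrt{11602} \approx 12.0 - 107.71 i$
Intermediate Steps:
$N{\left(o \right)} = 3 - 3 o$
$z{\left(T,l \right)} = -78 + l$ ($z{\left(T,l \right)} = \left(-67 + l\right) - 11 = -78 + l$)
$r = i \sqrt{11602}$ ($r = \sqrt{\left(-8655 - 2680\right) + \left(3 - 270\right)} = \sqrt{-11335 + \left(3 - 270\right)} = \sqrt{-11335 - 267} = \sqrt{-11602} = i \sqrt{11602} \approx 107.71 i$)
$z{\left(129,90 \right)} - r = \left(-78 + 90\right) - i \sqrt{11602} = 12 - i \sqrt{11602}$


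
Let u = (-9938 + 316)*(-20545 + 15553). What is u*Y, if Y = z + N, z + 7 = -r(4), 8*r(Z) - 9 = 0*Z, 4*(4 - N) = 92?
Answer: -1302895776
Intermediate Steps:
N = -19 (N = 4 - 1/4*92 = 4 - 23 = -19)
r(Z) = 9/8 (r(Z) = 9/8 + (0*Z)/8 = 9/8 + (1/8)*0 = 9/8 + 0 = 9/8)
z = -65/8 (z = -7 - 1*9/8 = -7 - 9/8 = -65/8 ≈ -8.1250)
u = 48033024 (u = -9622*(-4992) = 48033024)
Y = -217/8 (Y = -65/8 - 19 = -217/8 ≈ -27.125)
u*Y = 48033024*(-217/8) = -1302895776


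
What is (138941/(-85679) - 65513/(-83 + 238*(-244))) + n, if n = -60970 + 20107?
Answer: -18509908576633/452969295 ≈ -40864.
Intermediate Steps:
n = -40863
(138941/(-85679) - 65513/(-83 + 238*(-244))) + n = (138941/(-85679) - 65513/(-83 + 238*(-244))) - 40863 = (138941*(-1/85679) - 65513/(-83 - 58072)) - 40863 = (-12631/7789 - 65513/(-58155)) - 40863 = (-12631/7789 - 65513*(-1/58155)) - 40863 = (-12631/7789 + 65513/58155) - 40863 = -224275048/452969295 - 40863 = -18509908576633/452969295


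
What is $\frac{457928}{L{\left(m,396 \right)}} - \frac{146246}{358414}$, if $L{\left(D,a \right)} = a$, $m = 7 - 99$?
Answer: $\frac{20508736597}{17741493} \approx 1156.0$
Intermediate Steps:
$m = -92$ ($m = 7 - 99 = -92$)
$\frac{457928}{L{\left(m,396 \right)}} - \frac{146246}{358414} = \frac{457928}{396} - \frac{146246}{358414} = 457928 \cdot \frac{1}{396} - \frac{73123}{179207} = \frac{114482}{99} - \frac{73123}{179207} = \frac{20508736597}{17741493}$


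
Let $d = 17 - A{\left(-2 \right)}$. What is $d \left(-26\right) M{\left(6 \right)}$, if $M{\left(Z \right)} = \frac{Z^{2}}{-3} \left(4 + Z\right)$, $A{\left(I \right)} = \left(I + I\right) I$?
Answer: $28080$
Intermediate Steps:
$A{\left(I \right)} = 2 I^{2}$ ($A{\left(I \right)} = 2 I I = 2 I^{2}$)
$d = 9$ ($d = 17 - 2 \left(-2\right)^{2} = 17 - 2 \cdot 4 = 17 - 8 = 9$)
$M{\left(Z \right)} = - \frac{Z^{2} \left(4 + Z\right)}{3}$ ($M{\left(Z \right)} = Z^{2} \left(- \frac{1}{3}\right) \left(4 + Z\right) = - \frac{Z^{2}}{3} \left(4 + Z\right) = - \frac{Z^{2} \left(4 + Z\right)}{3}$)
$d \left(-26\right) M{\left(6 \right)} = 9 \left(-26\right) \frac{6^{2} \left(-4 - 6\right)}{3} = - 234 \cdot \frac{1}{3} \cdot 36 \left(-4 - 6\right) = - 234 \cdot \frac{1}{3} \cdot 36 \left(-10\right) = \left(-234\right) \left(-120\right) = 28080$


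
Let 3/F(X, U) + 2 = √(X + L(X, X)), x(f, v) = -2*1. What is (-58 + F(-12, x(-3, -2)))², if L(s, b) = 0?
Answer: (3451*√3 - 26207*I/8)/(√3 - I) ≈ 3407.2 + 75.831*I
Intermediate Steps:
x(f, v) = -2
F(X, U) = 3/(-2 + √X) (F(X, U) = 3/(-2 + √(X + 0)) = 3/(-2 + √X))
(-58 + F(-12, x(-3, -2)))² = (-58 + 3/(-2 + √(-12)))² = (-58 + 3/(-2 + 2*I*√3))²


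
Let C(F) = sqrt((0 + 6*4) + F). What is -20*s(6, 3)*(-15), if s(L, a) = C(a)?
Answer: 900*sqrt(3) ≈ 1558.8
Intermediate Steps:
C(F) = sqrt(24 + F) (C(F) = sqrt((0 + 24) + F) = sqrt(24 + F))
s(L, a) = sqrt(24 + a)
-20*s(6, 3)*(-15) = -20*sqrt(24 + 3)*(-15) = -60*sqrt(3)*(-15) = 900*sqrt(3)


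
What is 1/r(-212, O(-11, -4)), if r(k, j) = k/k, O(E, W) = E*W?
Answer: 1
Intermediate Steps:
r(k, j) = 1
1/r(-212, O(-11, -4)) = 1/1 = 1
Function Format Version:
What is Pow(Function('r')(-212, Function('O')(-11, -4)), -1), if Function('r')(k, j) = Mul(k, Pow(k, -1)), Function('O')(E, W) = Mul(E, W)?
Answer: 1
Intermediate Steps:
Function('r')(k, j) = 1
Pow(Function('r')(-212, Function('O')(-11, -4)), -1) = Pow(1, -1) = 1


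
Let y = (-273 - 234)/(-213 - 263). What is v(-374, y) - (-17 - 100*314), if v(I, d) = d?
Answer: 14954999/476 ≈ 31418.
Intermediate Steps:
y = 507/476 (y = -507/(-476) = -507*(-1/476) = 507/476 ≈ 1.0651)
v(-374, y) - (-17 - 100*314) = 507/476 - (-17 - 100*314) = 507/476 - (-17 - 31400) = 507/476 - 1*(-31417) = 507/476 + 31417 = 14954999/476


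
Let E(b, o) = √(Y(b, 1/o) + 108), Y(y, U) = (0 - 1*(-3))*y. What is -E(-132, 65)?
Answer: -12*I*√2 ≈ -16.971*I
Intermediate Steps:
Y(y, U) = 3*y (Y(y, U) = (0 + 3)*y = 3*y)
E(b, o) = √(108 + 3*b) (E(b, o) = √(3*b + 108) = √(108 + 3*b))
-E(-132, 65) = -√(108 + 3*(-132)) = -√(108 - 396) = -√(-288) = -12*I*√2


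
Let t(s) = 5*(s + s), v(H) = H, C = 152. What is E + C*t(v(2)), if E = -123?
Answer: 2917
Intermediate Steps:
t(s) = 10*s (t(s) = 5*(2*s) = 10*s)
E + C*t(v(2)) = -123 + 152*(10*2) = -123 + 152*20 = -123 + 3040 = 2917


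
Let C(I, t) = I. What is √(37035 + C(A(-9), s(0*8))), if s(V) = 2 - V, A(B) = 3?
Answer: √37038 ≈ 192.45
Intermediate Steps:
√(37035 + C(A(-9), s(0*8))) = √(37035 + 3) = √37038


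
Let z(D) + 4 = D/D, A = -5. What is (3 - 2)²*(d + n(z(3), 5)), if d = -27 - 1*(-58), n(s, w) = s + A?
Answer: 23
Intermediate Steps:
z(D) = -3 (z(D) = -4 + D/D = -4 + 1 = -3)
n(s, w) = -5 + s (n(s, w) = s - 5 = -5 + s)
d = 31 (d = -27 + 58 = 31)
(3 - 2)²*(d + n(z(3), 5)) = (3 - 2)²*(31 + (-5 - 3)) = 1²*(31 - 8) = 1*23 = 23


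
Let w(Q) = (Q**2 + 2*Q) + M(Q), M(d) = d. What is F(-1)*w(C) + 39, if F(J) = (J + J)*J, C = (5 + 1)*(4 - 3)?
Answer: 147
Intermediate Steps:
C = 6 (C = 6*1 = 6)
F(J) = 2*J**2 (F(J) = (2*J)*J = 2*J**2)
w(Q) = Q**2 + 3*Q (w(Q) = (Q**2 + 2*Q) + Q = Q**2 + 3*Q)
F(-1)*w(C) + 39 = (2*(-1)**2)*(6*(3 + 6)) + 39 = (2*1)*(6*9) + 39 = 2*54 + 39 = 108 + 39 = 147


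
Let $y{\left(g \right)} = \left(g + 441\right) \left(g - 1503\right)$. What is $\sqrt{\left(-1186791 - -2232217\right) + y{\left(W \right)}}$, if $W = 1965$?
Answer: $\sqrt{2156998} \approx 1468.7$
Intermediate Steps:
$y{\left(g \right)} = \left(-1503 + g\right) \left(441 + g\right)$ ($y{\left(g \right)} = \left(441 + g\right) \left(-1503 + g\right) = \left(-1503 + g\right) \left(441 + g\right)$)
$\sqrt{\left(-1186791 - -2232217\right) + y{\left(W \right)}} = \sqrt{\left(-1186791 - -2232217\right) - \left(2749653 - 3861225\right)} = \sqrt{\left(-1186791 + 2232217\right) - -1111572} = \sqrt{1045426 + 1111572} = \sqrt{2156998}$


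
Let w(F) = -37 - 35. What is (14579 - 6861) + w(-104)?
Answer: 7646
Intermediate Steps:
w(F) = -72
(14579 - 6861) + w(-104) = (14579 - 6861) - 72 = 7718 - 72 = 7646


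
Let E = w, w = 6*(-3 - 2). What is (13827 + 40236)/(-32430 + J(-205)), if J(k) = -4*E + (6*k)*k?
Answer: 18021/73280 ≈ 0.24592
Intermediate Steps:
w = -30 (w = 6*(-5) = -30)
E = -30
J(k) = 120 + 6*k**2 (J(k) = -4*(-30) + (6*k)*k = 120 + 6*k**2)
(13827 + 40236)/(-32430 + J(-205)) = (13827 + 40236)/(-32430 + (120 + 6*(-205)**2)) = 54063/(-32430 + (120 + 6*42025)) = 54063/(-32430 + (120 + 252150)) = 54063/(-32430 + 252270) = 54063/219840 = 54063*(1/219840) = 18021/73280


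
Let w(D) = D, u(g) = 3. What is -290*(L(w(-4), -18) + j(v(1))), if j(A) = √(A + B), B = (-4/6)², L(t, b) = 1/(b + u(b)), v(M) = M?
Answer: 58/3 - 290*√13/3 ≈ -329.20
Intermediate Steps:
L(t, b) = 1/(3 + b) (L(t, b) = 1/(b + 3) = 1/(3 + b))
B = 4/9 (B = (-4*⅙)² = (-⅔)² = 4/9 ≈ 0.44444)
j(A) = √(4/9 + A) (j(A) = √(A + 4/9) = √(4/9 + A))
-290*(L(w(-4), -18) + j(v(1))) = -290*(1/(3 - 18) + √(4 + 9*1)/3) = -290*(1/(-15) + √(4 + 9)/3) = -290*(-1/15 + √13/3) = 58/3 - 290*√13/3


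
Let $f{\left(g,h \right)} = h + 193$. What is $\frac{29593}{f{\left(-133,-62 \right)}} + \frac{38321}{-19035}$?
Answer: $\frac{558282704}{2493585} \approx 223.89$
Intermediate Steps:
$f{\left(g,h \right)} = 193 + h$
$\frac{29593}{f{\left(-133,-62 \right)}} + \frac{38321}{-19035} = \frac{29593}{193 - 62} + \frac{38321}{-19035} = \frac{29593}{131} + 38321 \left(- \frac{1}{19035}\right) = 29593 \cdot \frac{1}{131} - \frac{38321}{19035} = \frac{29593}{131} - \frac{38321}{19035} = \frac{558282704}{2493585}$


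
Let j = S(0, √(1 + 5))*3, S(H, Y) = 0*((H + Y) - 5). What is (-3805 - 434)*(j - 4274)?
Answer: 18117486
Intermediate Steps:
S(H, Y) = 0 (S(H, Y) = 0*(-5 + H + Y) = 0)
j = 0 (j = 0*3 = 0)
(-3805 - 434)*(j - 4274) = (-3805 - 434)*(0 - 4274) = -4239*(-4274) = 18117486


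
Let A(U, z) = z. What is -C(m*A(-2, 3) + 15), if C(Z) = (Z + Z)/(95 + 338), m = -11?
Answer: 36/433 ≈ 0.083141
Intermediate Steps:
C(Z) = 2*Z/433 (C(Z) = (2*Z)/433 = (2*Z)*(1/433) = 2*Z/433)
-C(m*A(-2, 3) + 15) = -2*(-11*3 + 15)/433 = -2*(-33 + 15)/433 = -2*(-18)/433 = -1*(-36/433) = 36/433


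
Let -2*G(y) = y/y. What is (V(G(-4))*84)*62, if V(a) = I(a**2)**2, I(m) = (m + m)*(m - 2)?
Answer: 31899/8 ≈ 3987.4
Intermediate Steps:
G(y) = -1/2 (G(y) = -y/(2*y) = -1/2*1 = -1/2)
I(m) = 2*m*(-2 + m) (I(m) = (2*m)*(-2 + m) = 2*m*(-2 + m))
V(a) = 4*a**4*(-2 + a**2)**2 (V(a) = (2*a**2*(-2 + a**2))**2 = 4*a**4*(-2 + a**2)**2)
(V(G(-4))*84)*62 = ((4*(-1/2)**4*(-2 + (-1/2)**2)**2)*84)*62 = ((4*(1/16)*(-2 + 1/4)**2)*84)*62 = ((4*(1/16)*(-7/4)**2)*84)*62 = ((4*(1/16)*(49/16))*84)*62 = ((49/64)*84)*62 = (1029/16)*62 = 31899/8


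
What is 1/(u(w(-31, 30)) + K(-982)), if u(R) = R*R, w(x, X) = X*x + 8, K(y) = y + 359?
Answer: 1/849461 ≈ 1.1772e-6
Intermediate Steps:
K(y) = 359 + y
w(x, X) = 8 + X*x
u(R) = R²
1/(u(w(-31, 30)) + K(-982)) = 1/((8 + 30*(-31))² + (359 - 982)) = 1/((8 - 930)² - 623) = 1/((-922)² - 623) = 1/(850084 - 623) = 1/849461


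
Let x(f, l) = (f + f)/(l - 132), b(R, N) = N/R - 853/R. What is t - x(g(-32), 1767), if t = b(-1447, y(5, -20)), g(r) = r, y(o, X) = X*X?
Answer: 833263/2365845 ≈ 0.35221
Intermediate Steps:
y(o, X) = X²
b(R, N) = -853/R + N/R
t = 453/1447 (t = (-853 + (-20)²)/(-1447) = -(-853 + 400)/1447 = -1/1447*(-453) = 453/1447 ≈ 0.31306)
x(f, l) = 2*f/(-132 + l) (x(f, l) = (2*f)/(-132 + l) = 2*f/(-132 + l))
t - x(g(-32), 1767) = 453/1447 - 2*(-32)/(-132 + 1767) = 453/1447 - 2*(-32)/1635 = 453/1447 - 1*(-64/1635) = 453/1447 + 64/1635 = 833263/2365845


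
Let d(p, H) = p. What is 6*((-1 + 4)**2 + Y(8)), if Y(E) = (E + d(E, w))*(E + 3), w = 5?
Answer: 1110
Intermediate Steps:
Y(E) = 2*E*(3 + E) (Y(E) = (E + E)*(E + 3) = (2*E)*(3 + E) = 2*E*(3 + E))
6*((-1 + 4)**2 + Y(8)) = 6*((-1 + 4)**2 + 2*8*(3 + 8)) = 6*(3**2 + 2*8*11) = 6*(9 + 176) = 6*185 = 1110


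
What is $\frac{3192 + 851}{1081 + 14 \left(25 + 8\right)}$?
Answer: $\frac{4043}{1543} \approx 2.6202$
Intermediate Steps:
$\frac{3192 + 851}{1081 + 14 \left(25 + 8\right)} = \frac{4043}{1081 + 14 \cdot 33} = \frac{4043}{1081 + 462} = \frac{4043}{1543}$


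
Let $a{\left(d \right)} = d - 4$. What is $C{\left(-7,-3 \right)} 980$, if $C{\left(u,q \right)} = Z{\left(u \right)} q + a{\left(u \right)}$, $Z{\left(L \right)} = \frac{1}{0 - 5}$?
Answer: $-10192$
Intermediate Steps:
$Z{\left(L \right)} = - \frac{1}{5}$ ($Z{\left(L \right)} = \frac{1}{-5} = - \frac{1}{5}$)
$a{\left(d \right)} = -4 + d$
$C{\left(u,q \right)} = -4 + u - \frac{q}{5}$ ($C{\left(u,q \right)} = - \frac{q}{5} + \left(-4 + u\right) = -4 + u - \frac{q}{5}$)
$C{\left(-7,-3 \right)} 980 = \left(-4 - 7 - - \frac{3}{5}\right) 980 = \left(-4 - 7 + \frac{3}{5}\right) 980 = \left(- \frac{52}{5}\right) 980 = -10192$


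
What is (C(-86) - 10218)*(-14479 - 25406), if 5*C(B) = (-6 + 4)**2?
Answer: 407513022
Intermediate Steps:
C(B) = 4/5 (C(B) = (-6 + 4)**2/5 = (1/5)*(-2)**2 = (1/5)*4 = 4/5)
(C(-86) - 10218)*(-14479 - 25406) = (4/5 - 10218)*(-14479 - 25406) = -51086/5*(-39885) = 407513022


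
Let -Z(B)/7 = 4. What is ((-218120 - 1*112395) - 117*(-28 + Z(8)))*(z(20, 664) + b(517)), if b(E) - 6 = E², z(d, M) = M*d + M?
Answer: -91111030157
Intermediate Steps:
Z(B) = -28 (Z(B) = -7*4 = -28)
z(d, M) = M + M*d
b(E) = 6 + E²
((-218120 - 1*112395) - 117*(-28 + Z(8)))*(z(20, 664) + b(517)) = ((-218120 - 1*112395) - 117*(-28 - 28))*(664*(1 + 20) + (6 + 517²)) = ((-218120 - 112395) - 117*(-56))*(664*21 + (6 + 267289)) = (-330515 + 6552)*(13944 + 267295) = -323963*281239 = -91111030157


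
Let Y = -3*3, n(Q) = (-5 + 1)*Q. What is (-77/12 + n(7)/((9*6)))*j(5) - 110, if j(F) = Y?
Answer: -571/12 ≈ -47.583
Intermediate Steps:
n(Q) = -4*Q
Y = -9
j(F) = -9
(-77/12 + n(7)/((9*6)))*j(5) - 110 = (-77/12 + (-4*7)/((9*6)))*(-9) - 110 = (-77*1/12 - 28/54)*(-9) - 110 = (-77/12 - 28*1/54)*(-9) - 110 = (-77/12 - 14/27)*(-9) - 110 = -749/108*(-9) - 110 = 749/12 - 110 = -571/12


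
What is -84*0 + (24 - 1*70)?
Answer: -46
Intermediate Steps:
-84*0 + (24 - 1*70) = 0 + (24 - 70) = 0 - 46 = -46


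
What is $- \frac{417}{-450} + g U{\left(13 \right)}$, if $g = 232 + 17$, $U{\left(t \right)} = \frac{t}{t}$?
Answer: $\frac{37489}{150} \approx 249.93$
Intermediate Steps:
$U{\left(t \right)} = 1$
$g = 249$
$- \frac{417}{-450} + g U{\left(13 \right)} = - \frac{417}{-450} + 249 \cdot 1 = \left(-417\right) \left(- \frac{1}{450}\right) + 249 = \frac{139}{150} + 249 = \frac{37489}{150}$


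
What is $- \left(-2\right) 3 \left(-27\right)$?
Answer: $-162$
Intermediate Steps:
$- \left(-2\right) 3 \left(-27\right) = \left(-1\right) \left(-6\right) \left(-27\right) = 6 \left(-27\right) = -162$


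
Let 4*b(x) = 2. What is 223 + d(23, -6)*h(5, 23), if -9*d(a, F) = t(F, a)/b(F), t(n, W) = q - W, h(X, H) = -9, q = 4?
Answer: 185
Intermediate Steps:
t(n, W) = 4 - W
b(x) = ½ (b(x) = (¼)*2 = ½)
d(a, F) = -8/9 + 2*a/9 (d(a, F) = -(4 - a)/(9*½) = -(4 - a)*2/9 = -(8 - 2*a)/9 = -8/9 + 2*a/9)
223 + d(23, -6)*h(5, 23) = 223 + (-8/9 + (2/9)*23)*(-9) = 223 + (-8/9 + 46/9)*(-9) = 223 + (38/9)*(-9) = 223 - 38 = 185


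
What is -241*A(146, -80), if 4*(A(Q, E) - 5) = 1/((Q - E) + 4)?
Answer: -1108841/920 ≈ -1205.3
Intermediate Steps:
A(Q, E) = 5 + 1/(4*(4 + Q - E)) (A(Q, E) = 5 + 1/(4*((Q - E) + 4)) = 5 + 1/(4*(4 + Q - E)))
-241*A(146, -80) = -241*(81/4 - 5*(-80) + 5*146)/(4 + 146 - 1*(-80)) = -241*(81/4 + 400 + 730)/(4 + 146 + 80) = -241*4601/(230*4) = -241*4601/920 = -1108841/920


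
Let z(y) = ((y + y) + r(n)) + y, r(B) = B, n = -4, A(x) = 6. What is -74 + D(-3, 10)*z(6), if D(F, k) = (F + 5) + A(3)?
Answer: 38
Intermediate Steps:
D(F, k) = 11 + F (D(F, k) = (F + 5) + 6 = (5 + F) + 6 = 11 + F)
z(y) = -4 + 3*y (z(y) = ((y + y) - 4) + y = (2*y - 4) + y = (-4 + 2*y) + y = -4 + 3*y)
-74 + D(-3, 10)*z(6) = -74 + (11 - 3)*(-4 + 3*6) = -74 + 8*(-4 + 18) = -74 + 8*14 = -74 + 112 = 38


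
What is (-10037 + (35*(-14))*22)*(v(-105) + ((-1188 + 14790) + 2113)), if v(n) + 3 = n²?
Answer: -556584129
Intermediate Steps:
v(n) = -3 + n²
(-10037 + (35*(-14))*22)*(v(-105) + ((-1188 + 14790) + 2113)) = (-10037 + (35*(-14))*22)*((-3 + (-105)²) + ((-1188 + 14790) + 2113)) = (-10037 - 490*22)*((-3 + 11025) + (13602 + 2113)) = (-10037 - 10780)*(11022 + 15715) = -20817*26737 = -556584129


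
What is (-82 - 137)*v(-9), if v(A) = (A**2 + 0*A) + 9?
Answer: -19710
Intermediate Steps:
v(A) = 9 + A**2 (v(A) = (A**2 + 0) + 9 = A**2 + 9 = 9 + A**2)
(-82 - 137)*v(-9) = (-82 - 137)*(9 + (-9)**2) = -219*(9 + 81) = -219*90 = -19710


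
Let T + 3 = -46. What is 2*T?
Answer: -98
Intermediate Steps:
T = -49 (T = -3 - 46 = -49)
2*T = 2*(-49) = -98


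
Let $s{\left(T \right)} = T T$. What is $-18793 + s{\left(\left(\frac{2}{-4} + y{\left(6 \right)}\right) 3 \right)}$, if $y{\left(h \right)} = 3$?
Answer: $- \frac{74947}{4} \approx -18737.0$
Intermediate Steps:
$s{\left(T \right)} = T^{2}$
$-18793 + s{\left(\left(\frac{2}{-4} + y{\left(6 \right)}\right) 3 \right)} = -18793 + \left(\left(\frac{2}{-4} + 3\right) 3\right)^{2} = -18793 + \left(\left(2 \left(- \frac{1}{4}\right) + 3\right) 3\right)^{2} = -18793 + \left(\left(- \frac{1}{2} + 3\right) 3\right)^{2} = -18793 + \left(\frac{5}{2} \cdot 3\right)^{2} = -18793 + \left(\frac{15}{2}\right)^{2} = -18793 + \frac{225}{4} = - \frac{74947}{4}$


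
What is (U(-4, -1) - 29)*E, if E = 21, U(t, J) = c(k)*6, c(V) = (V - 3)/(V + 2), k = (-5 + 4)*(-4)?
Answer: -588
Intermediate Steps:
k = 4 (k = -1*(-4) = 4)
c(V) = (-3 + V)/(2 + V)
U(t, J) = 1 (U(t, J) = ((-3 + 4)/(2 + 4))*6 = (1/6)*6 = 1)
(U(-4, -1) - 29)*E = (1 - 29)*21 = -28*21 = -588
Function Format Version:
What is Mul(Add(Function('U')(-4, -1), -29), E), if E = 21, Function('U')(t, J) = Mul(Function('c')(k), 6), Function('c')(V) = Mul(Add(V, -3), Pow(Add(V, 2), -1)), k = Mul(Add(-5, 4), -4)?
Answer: -588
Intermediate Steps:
k = 4 (k = Mul(-1, -4) = 4)
Function('c')(V) = Mul(Pow(Add(2, V), -1), Add(-3, V)) (Function('c')(V) = Mul(Add(-3, V), Pow(Add(2, V), -1)) = Mul(Pow(Add(2, V), -1), Add(-3, V)))
Function('U')(t, J) = 1 (Function('U')(t, J) = Mul(Mul(Pow(Add(2, 4), -1), Add(-3, 4)), 6) = Mul(Mul(Pow(6, -1), 1), 6) = Mul(Mul(Rational(1, 6), 1), 6) = Mul(Rational(1, 6), 6) = 1)
Mul(Add(Function('U')(-4, -1), -29), E) = Mul(Add(1, -29), 21) = Mul(-28, 21) = -588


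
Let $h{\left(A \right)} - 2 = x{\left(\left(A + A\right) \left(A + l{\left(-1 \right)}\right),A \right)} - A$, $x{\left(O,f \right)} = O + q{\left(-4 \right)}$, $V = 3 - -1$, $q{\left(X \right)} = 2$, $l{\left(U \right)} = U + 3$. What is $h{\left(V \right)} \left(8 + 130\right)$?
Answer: $6624$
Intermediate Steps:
$l{\left(U \right)} = 3 + U$
$V = 4$ ($V = 3 + 1 = 4$)
$x{\left(O,f \right)} = 2 + O$ ($x{\left(O,f \right)} = O + 2 = 2 + O$)
$h{\left(A \right)} = 4 - A + 2 A \left(2 + A\right)$ ($h{\left(A \right)} = 2 - \left(-2 + A - \left(A + A\right) \left(A + \left(3 - 1\right)\right)\right) = 2 - \left(-2 + A - 2 A \left(A + 2\right)\right) = 2 - \left(-2 + A - 2 A \left(2 + A\right)\right) = 2 + \left(2 - A + 2 A \left(2 + A\right)\right) = 4 - A + 2 A \left(2 + A\right)$)
$h{\left(V \right)} \left(8 + 130\right) = \left(4 - 4 + 2 \cdot 4 \left(2 + 4\right)\right) \left(8 + 130\right) = \left(4 - 4 + 2 \cdot 4 \cdot 6\right) 138 = \left(4 - 4 + 48\right) 138 = 48 \cdot 138 = 6624$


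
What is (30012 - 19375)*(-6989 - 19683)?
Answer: -283710064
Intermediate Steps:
(30012 - 19375)*(-6989 - 19683) = 10637*(-26672) = -283710064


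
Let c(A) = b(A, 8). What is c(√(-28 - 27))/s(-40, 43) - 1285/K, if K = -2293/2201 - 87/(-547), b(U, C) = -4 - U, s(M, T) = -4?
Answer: 1548134679/1062784 + I*√55/4 ≈ 1456.7 + 1.854*I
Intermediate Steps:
c(A) = -4 - A
K = -1062784/1203947 (K = -2293*1/2201 - 87*(-1/547) = -2293/2201 + 87/547 = -1062784/1203947 ≈ -0.88275)
c(√(-28 - 27))/s(-40, 43) - 1285/K = (-4 - √(-28 - 27))/(-4) - 1285/(-1062784/1203947) = (-4 - √(-55))*(-¼) - 1285*(-1203947/1062784) = (-4 - I*√55)*(-¼) + 1547071895/1062784 = (1 + I*√55/4) + 1547071895/1062784 = 1548134679/1062784 + I*√55/4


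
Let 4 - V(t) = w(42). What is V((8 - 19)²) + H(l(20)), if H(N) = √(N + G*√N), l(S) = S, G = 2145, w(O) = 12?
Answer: -8 + √(20 + 4290*√5) ≈ 90.045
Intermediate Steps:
V(t) = -8 (V(t) = 4 - 1*12 = 4 - 12 = -8)
H(N) = √(N + 2145*√N)
V((8 - 19)²) + H(l(20)) = -8 + √(20 + 2145*√20) = -8 + √(20 + 2145*(2*√5)) = -8 + √(20 + 4290*√5)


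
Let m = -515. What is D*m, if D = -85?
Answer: 43775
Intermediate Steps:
D*m = -85*(-515) = 43775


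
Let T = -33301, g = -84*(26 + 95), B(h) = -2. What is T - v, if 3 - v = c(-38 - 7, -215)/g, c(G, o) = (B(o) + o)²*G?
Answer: -16018231/484 ≈ -33096.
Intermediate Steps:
g = -10164 (g = -84*121 = -10164)
c(G, o) = G*(-2 + o)² (c(G, o) = (-2 + o)²*G = G*(-2 + o)²)
v = -99453/484 (v = 3 - (-38 - 7)*(-2 - 215)²/(-10164) = 3 - (-45*(-217)²)*(-1)/10164 = 3 - (-45*47089)*(-1)/10164 = 3 - (-2119005)*(-1)/10164 = 3 - 1*100905/484 = 3 - 100905/484 = -99453/484 ≈ -205.48)
T - v = -33301 - 1*(-99453/484) = -33301 + 99453/484 = -16018231/484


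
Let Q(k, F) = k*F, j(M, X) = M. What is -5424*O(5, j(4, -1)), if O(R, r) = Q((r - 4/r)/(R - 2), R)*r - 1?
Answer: -103056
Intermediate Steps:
Q(k, F) = F*k
O(R, r) = -1 + R*r*(r - 4/r)/(-2 + R) (O(R, r) = (R*((r - 4/r)/(R - 2)))*r - 1 = (R*((r - 4/r)/(-2 + R)))*r - 1 = (R*(r - 4/r)/(-2 + R))*r - 1 = R*r*(r - 4/r)/(-2 + R) - 1 = -1 + R*r*(r - 4/r)/(-2 + R))
-5424*O(5, j(4, -1)) = -5424*(2 - 1*5 + 5*(-4 + 4²))/(-2 + 5) = -5424*(2 - 5 + 5*(-4 + 16))/3 = -1808*(2 - 5 + 5*12) = -1808*(2 - 5 + 60) = -1808*57 = -5424*19 = -103056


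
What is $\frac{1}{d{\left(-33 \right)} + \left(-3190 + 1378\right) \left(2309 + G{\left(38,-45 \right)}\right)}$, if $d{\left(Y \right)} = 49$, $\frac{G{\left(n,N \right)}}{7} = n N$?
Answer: $\frac{1}{17505781} \approx 5.7124 \cdot 10^{-8}$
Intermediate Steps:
$G{\left(n,N \right)} = 7 N n$ ($G{\left(n,N \right)} = 7 n N = 7 N n$)
$\frac{1}{d{\left(-33 \right)} + \left(-3190 + 1378\right) \left(2309 + G{\left(38,-45 \right)}\right)} = \frac{1}{49 + \left(-3190 + 1378\right) \left(2309 + 7 \left(-45\right) 38\right)} = \frac{1}{49 - 1812 \left(2309 - 11970\right)} = \frac{1}{49 - -17505732} = \frac{1}{49 + 17505732} = \frac{1}{17505781}$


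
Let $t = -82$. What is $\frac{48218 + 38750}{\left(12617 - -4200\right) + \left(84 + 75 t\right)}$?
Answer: $\frac{86968}{10751} \approx 8.0893$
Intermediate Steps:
$\frac{48218 + 38750}{\left(12617 - -4200\right) + \left(84 + 75 t\right)} = \frac{48218 + 38750}{\left(12617 - -4200\right) + \left(84 + 75 \left(-82\right)\right)} = \frac{86968}{\left(12617 + 4200\right) + \left(84 - 6150\right)} = \frac{86968}{16817 - 6066} = \frac{86968}{10751}$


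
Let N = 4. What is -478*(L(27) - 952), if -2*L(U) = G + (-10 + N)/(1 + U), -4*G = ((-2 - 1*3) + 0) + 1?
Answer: 6373413/14 ≈ 4.5524e+5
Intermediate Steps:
G = 1 (G = -(((-2 - 1*3) + 0) + 1)/4 = -(((-2 - 3) + 0) + 1)/4 = -((-5 + 0) + 1)/4 = -(-5 + 1)/4 = -¼*(-4) = 1)
L(U) = -½ + 3/(1 + U) (L(U) = -(1 + (-10 + 4)/(1 + U))/2 = -(1 - 6/(1 + U))/2 = -½ + 3/(1 + U))
-478*(L(27) - 952) = -478*((5 - 1*27)/(2*(1 + 27)) - 952) = -478*((½)*(5 - 27)/28 - 952) = -478*((½)*(1/28)*(-22) - 952) = -478*(-11/28 - 952) = -478*(-26667/28) = 6373413/14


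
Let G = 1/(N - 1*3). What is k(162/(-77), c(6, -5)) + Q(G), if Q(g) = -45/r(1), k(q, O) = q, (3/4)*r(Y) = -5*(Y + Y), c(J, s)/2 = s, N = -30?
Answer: 783/616 ≈ 1.2711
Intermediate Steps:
c(J, s) = 2*s
r(Y) = -40*Y/3 (r(Y) = 4*(-5*(Y + Y))/3 = 4*(-10*Y)/3 = -40*Y/3)
G = -1/33 (G = 1/(-30 - 1*3) = 1/(-30 - 3) = 1/(-33) = -1/33 ≈ -0.030303)
Q(g) = 27/8 (Q(g) = -45/((-40/3*1)) = -45/(-40/3) = -45*(-3/40) = 27/8)
k(162/(-77), c(6, -5)) + Q(G) = 162/(-77) + 27/8 = 162*(-1/77) + 27/8 = -162/77 + 27/8 = 783/616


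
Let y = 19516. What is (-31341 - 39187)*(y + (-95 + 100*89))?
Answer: -1997423488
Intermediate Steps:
(-31341 - 39187)*(y + (-95 + 100*89)) = (-31341 - 39187)*(19516 + (-95 + 100*89)) = -70528*(19516 + (-95 + 8900)) = -70528*(19516 + 8805) = -70528*28321 = -1997423488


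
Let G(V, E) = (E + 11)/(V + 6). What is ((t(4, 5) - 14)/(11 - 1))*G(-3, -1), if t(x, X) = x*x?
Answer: ⅔ ≈ 0.66667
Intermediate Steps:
t(x, X) = x²
G(V, E) = (11 + E)/(6 + V)
((t(4, 5) - 14)/(11 - 1))*G(-3, -1) = ((4² - 14)/(11 - 1))*((11 - 1)/(6 - 3)) = ((16 - 14)/10)*(10/3) = (2*(⅒))*((⅓)*10) = (⅕)*(10/3) = ⅔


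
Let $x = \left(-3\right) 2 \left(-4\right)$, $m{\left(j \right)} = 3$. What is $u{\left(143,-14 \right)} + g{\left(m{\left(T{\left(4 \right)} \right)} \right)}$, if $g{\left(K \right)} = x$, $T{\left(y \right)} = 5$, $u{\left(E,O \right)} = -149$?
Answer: $-125$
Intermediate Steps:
$x = 24$ ($x = \left(-6\right) \left(-4\right) = 24$)
$g{\left(K \right)} = 24$
$u{\left(143,-14 \right)} + g{\left(m{\left(T{\left(4 \right)} \right)} \right)} = -149 + 24 = -125$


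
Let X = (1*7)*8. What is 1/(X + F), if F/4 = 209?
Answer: 1/892 ≈ 0.0011211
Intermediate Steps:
X = 56 (X = 7*8 = 56)
F = 836 (F = 4*209 = 836)
1/(X + F) = 1/(56 + 836) = 1/892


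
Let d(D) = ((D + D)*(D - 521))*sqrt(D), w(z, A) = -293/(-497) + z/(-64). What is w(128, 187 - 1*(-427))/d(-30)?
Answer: 701*I*sqrt(30)/492924600 ≈ 7.7893e-6*I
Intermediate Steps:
w(z, A) = 293/497 - z/64 (w(z, A) = -293*(-1/497) + z*(-1/64) = 293/497 - z/64)
d(D) = 2*D**(3/2)*(-521 + D) (d(D) = ((2*D)*(-521 + D))*sqrt(D) = (2*D*(-521 + D))*sqrt(D) = 2*D**(3/2)*(-521 + D))
w(128, 187 - 1*(-427))/d(-30) = (293/497 - 1/64*128)/((2*(-30)**(3/2)*(-521 - 30))) = (293/497 - 2)/((2*(-30*I*sqrt(30))*(-551))) = -701*(-I*sqrt(30)/991800)/497 = -(-701)*I*sqrt(30)/492924600 = 701*I*sqrt(30)/492924600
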